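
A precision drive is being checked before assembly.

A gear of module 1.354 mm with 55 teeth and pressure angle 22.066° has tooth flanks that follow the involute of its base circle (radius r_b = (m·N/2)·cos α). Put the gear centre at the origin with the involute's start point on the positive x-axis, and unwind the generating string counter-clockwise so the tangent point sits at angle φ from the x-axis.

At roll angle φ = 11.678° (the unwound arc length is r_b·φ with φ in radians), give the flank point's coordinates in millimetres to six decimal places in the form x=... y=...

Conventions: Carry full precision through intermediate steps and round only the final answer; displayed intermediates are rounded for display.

x=35.216938 y=0.096990

topology: single-mesh involute geometry — m = 1.354, N = 55
pitch radius r_p = m·N/2 = 1.354·55/2 = 37.235000
base radius r_b = r_p·cos α = 37.235000·cos 22.066° = 34.507600
roll angle φ = 11.678° = 0.20381955 rad
x = r_b·(cos φ + φ·sin φ) = 35.216938
y = r_b·(sin φ − φ·cos φ) = 0.096990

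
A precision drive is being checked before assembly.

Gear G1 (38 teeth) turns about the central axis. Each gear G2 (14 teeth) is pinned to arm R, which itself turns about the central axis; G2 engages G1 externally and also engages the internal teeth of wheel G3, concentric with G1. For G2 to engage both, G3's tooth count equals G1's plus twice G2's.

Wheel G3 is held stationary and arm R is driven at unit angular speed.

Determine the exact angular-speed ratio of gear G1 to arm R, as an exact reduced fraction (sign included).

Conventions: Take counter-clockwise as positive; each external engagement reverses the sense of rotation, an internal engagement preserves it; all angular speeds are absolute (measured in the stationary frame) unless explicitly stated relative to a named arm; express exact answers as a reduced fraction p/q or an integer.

class = planetary set [G3 = 38+2·14 = 66; Willis about the carrier]
ring teeth: 38 + 2·14 = 66
38(ω_sun−ω_arm) = −66(ω_ring−ω_arm),  ω_ring = 0, ω_arm = 1
ω_sun = 1 − (66/38)(0−1) = 52/19
ω_out/ω_in = 52/19

52/19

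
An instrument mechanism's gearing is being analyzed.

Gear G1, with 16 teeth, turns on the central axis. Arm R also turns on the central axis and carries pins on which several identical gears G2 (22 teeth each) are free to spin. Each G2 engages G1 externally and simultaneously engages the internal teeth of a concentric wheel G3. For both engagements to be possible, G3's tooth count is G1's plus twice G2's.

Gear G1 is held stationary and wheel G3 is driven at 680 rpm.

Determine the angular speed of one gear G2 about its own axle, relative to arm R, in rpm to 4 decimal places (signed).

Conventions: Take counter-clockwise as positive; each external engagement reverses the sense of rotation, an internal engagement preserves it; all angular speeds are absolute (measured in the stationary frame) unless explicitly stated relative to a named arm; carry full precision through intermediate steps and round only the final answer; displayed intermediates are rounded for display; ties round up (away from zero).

+390.4306 rpm

class = planetary set [G3 = 16+2·22 = 60; Willis about the carrier]
normalise by the input: solve with ω_ring = 1, then scale by 680 rpm
ring teeth: 16 + 2·22 = 60
16(ω_sun−ω_arm) = −60(ω_ring−ω_arm),  ω_sun = 0, ω_ring = 1
16(0−ω_arm) = −60(1−ω_arm)  ⇒  76·ω_arm = 60  ⇒  ω_arm = 15/19
sun–planet mesh: 16·(0−15/19) = −22·(ω_p−ω_arm)  ⇒  ω_p−ω_arm = 120/209
scale: ω_p−ω_arm = 120/209 × 680 rpm = +390.4306 rpm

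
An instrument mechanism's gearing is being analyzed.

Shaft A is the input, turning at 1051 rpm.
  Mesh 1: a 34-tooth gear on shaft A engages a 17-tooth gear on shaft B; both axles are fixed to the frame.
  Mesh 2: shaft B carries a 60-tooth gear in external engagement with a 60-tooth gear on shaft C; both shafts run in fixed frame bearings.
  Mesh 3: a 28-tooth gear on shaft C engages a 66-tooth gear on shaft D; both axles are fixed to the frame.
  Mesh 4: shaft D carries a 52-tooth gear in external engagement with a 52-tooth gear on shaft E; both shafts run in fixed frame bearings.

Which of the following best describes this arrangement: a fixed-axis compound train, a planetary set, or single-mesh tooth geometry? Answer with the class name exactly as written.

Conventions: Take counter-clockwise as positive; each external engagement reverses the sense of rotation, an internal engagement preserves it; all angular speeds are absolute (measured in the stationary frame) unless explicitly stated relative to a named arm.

fixed-axis compound train

class = fixed-axis compound train [4 meshes; 4 ratios multiply, 4 sense flips]
classification: fixed-axis compound train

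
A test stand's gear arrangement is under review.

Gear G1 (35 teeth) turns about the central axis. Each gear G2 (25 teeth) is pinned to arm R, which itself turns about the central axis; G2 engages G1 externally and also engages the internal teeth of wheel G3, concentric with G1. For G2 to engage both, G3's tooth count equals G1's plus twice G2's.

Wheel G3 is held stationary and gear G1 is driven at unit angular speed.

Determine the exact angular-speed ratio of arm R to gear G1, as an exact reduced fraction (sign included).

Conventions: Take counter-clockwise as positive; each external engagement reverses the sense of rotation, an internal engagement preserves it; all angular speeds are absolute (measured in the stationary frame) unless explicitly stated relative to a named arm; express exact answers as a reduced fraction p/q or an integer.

class = planetary set [G3 = 35+2·25 = 85; Willis about the carrier]
ring teeth: 35 + 2·25 = 85
35(ω_sun−ω_arm) = −85(ω_ring−ω_arm),  ω_ring = 0, ω_sun = 1
35(1−ω_arm) = −85(0−ω_arm)  ⇒  120·ω_arm = 35  ⇒  ω_arm = 7/24
ω_out/ω_in = 7/24

7/24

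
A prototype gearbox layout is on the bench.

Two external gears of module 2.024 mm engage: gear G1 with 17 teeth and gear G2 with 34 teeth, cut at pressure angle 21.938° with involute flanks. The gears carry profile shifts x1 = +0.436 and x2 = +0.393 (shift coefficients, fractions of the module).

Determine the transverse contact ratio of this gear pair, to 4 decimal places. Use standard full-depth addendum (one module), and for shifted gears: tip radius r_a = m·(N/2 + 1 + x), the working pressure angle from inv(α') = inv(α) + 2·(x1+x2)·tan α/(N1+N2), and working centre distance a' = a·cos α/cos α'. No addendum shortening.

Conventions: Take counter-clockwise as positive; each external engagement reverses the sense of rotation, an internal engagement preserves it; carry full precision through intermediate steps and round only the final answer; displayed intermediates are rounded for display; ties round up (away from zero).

topology: single-mesh involute geometry — m = 2.024, 17T/34T pair
base radii: r_b1 = 15.958236, r_b2 = 31.916471
tip radii: r_a1 = 20.110464, r_a2 = 37.227432
inv(α') = inv(21.938°) + 2·(+0.436+0.393)·tan α/(17+34) = 0.03297161  ⇒  α' = 25.76259°
a' = a·cos α / cos α' = 51.6120·cos 21.938°/cos 25.76259° = 53.158517
action lengths: √(r_a1²−r_b1²) = 12.237871, √(r_a2²−r_b2²) = 19.163000
base pitch p_b = π·m·cos α = 5.898150
CR = (12.237871 + 19.163000 − 53.158517·sin 25.76259°)/5.898150 = 1.406523
contact ratio ≈ 1.4065

1.4065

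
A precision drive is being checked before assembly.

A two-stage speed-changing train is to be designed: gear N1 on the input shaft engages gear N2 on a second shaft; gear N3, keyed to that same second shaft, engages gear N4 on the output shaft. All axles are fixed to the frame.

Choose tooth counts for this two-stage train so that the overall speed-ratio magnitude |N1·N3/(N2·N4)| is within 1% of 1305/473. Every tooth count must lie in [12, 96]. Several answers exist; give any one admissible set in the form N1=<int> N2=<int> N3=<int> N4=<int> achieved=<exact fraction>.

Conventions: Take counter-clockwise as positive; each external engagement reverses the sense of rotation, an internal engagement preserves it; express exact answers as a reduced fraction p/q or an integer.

N1=29 N2=22 N3=90 N4=43 achieved=1305/473

topology: fixed-axis compound train — 2 stages, target 1305/473
target = 1305/473 in lowest terms: an exact hit needs N1·N3 = k·1305 and N2·N4 = k·473 for one integer k, every count in [12, 96]; additionally prefer no 1:1 stage (N1 ≠ N2, N3 ≠ N4)
k = 1: no 1:1-free in-range split of k·1305 and k·473 into factor pairs; take k = 2
k = 2: N1·N3 = 2610 = 29·90, N2·N4 = 946 = 22·43
achieved = 29·90/(22·43) = 1305/473; |achieved − target| = 0 ≤ 261/9460 ✓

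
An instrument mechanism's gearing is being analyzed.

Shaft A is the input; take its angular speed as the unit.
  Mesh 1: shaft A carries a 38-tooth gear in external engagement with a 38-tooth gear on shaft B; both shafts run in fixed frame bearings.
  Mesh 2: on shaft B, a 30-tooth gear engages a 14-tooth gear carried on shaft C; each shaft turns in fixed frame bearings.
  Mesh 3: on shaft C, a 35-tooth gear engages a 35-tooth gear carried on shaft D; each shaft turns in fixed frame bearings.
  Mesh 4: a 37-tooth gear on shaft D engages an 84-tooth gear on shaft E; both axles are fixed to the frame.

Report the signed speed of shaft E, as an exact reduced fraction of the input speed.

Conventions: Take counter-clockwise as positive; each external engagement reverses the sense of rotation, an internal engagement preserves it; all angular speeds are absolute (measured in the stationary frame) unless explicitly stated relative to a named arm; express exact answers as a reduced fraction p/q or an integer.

185/196

4-mesh fixed-axis compound train (all bearings frame-fixed)
mesh 1 [38T→38T]: |ω|/ω_in = 1×38/38 = 1, sense flips to −
mesh 2 [30T→14T]: |ω|/ω_in = 1×30/14 = 15/7, sense flips to +
mesh 3 [35T→35T]: |ω|/ω_in = (15/7)×35/35 = 15/7, sense flips to −
mesh 4 [37T→84T]: |ω|/ω_in = (15/7)×37/84 = 185/196, sense flips to +
signed output speed (× input speed) = 185/196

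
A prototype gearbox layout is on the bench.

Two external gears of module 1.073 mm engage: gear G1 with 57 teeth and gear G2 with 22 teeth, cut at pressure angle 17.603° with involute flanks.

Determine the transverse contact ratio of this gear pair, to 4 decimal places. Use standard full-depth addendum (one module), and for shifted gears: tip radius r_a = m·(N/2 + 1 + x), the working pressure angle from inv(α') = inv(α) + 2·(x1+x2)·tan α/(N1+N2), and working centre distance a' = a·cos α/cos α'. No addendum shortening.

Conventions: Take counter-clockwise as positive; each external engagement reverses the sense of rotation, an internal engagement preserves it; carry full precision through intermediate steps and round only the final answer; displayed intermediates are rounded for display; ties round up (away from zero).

1.8009

class = single-mesh tooth geometry [involute pair 57T × 22T, m = 1.073]
base radii: r_b1 = 29.148563, r_b2 = 11.250323
tip radii: r_a1 = 31.653500, r_a2 = 12.876000
no profile shift: α' = α, a' = a
action lengths: √(r_a1²−r_b1²) = 12.341205, √(r_a2²−r_b2²) = 6.262717
base pitch p_b = π·m·cos α = 3.213085
CR = (12.341205 + 6.262717 − 42.383500·sin 17.60300°)/3.213085 = 1.800859
contact ratio ≈ 1.8009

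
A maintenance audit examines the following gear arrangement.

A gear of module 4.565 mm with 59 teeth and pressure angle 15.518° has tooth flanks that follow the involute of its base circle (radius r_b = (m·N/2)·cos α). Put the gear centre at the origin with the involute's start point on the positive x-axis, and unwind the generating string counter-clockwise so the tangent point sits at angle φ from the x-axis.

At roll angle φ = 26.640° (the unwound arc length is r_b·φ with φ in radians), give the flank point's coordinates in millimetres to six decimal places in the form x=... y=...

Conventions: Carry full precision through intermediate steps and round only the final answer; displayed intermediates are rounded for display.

single-mesh involute tooth geometry (59T wheel at module 4.565)
pitch radius r_p = m·N/2 = 4.565·59/2 = 134.667500
base radius r_b = r_p·cos α = 134.667500·cos 15.518° = 129.758392
roll angle φ = 26.640° = 0.46495571 rad
x = r_b·(cos φ + φ·sin φ) = 143.035239
y = r_b·(sin φ − φ·cos φ) = 4.254329

x=143.035239 y=4.254329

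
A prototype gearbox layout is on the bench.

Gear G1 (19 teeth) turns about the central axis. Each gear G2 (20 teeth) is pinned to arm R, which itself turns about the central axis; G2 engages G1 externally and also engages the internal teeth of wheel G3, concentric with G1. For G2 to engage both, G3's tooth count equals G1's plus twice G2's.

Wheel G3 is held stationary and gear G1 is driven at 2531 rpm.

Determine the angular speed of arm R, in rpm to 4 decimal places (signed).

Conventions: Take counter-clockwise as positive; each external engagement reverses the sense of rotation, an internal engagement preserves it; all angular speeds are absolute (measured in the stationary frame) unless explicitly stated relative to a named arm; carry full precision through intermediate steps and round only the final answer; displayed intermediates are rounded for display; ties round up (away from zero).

+616.5256 rpm

planetary set (19T centre, 20T on arm, 59T internal) — Willis relation
normalise by the input: solve with ω_sun = 1, then scale by 2531 rpm
ring teeth: 19 + 2·20 = 59
19(ω_sun−ω_arm) = −59(ω_ring−ω_arm),  ω_ring = 0, ω_sun = 1
19(1−ω_arm) = −59(0−ω_arm)  ⇒  78·ω_arm = 19  ⇒  ω_arm = 19/78
scale: ω_arm = 19/78 × 2531 rpm = +616.5256 rpm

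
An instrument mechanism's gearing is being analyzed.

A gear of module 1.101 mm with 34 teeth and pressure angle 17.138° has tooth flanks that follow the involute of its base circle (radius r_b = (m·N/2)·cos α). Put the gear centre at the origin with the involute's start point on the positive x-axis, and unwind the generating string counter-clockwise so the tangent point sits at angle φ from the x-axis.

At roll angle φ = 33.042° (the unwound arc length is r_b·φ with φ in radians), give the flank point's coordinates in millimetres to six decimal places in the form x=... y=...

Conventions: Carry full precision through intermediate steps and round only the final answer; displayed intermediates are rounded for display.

class = single-mesh tooth geometry [base-circle involute, m = 1.101, 34T]
pitch radius r_p = m·N/2 = 1.101·34/2 = 18.717000
base radius r_b = r_p·cos α = 18.717000·cos 17.138° = 17.885924
roll angle φ = 33.042° = 0.57669169 rad
x = r_b·(cos φ + φ·sin φ) = 20.617361
y = r_b·(sin φ − φ·cos φ) = 1.105881

x=20.617361 y=1.105881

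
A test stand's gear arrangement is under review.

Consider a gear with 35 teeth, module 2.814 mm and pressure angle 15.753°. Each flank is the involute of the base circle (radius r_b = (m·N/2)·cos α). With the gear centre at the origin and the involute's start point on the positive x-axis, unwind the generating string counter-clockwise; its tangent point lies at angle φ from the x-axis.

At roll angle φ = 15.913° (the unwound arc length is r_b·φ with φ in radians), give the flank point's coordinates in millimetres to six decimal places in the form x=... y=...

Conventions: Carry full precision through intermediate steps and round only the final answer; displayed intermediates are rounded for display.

x=49.188262 y=0.335853

single-mesh involute tooth geometry (35T wheel at module 2.814)
pitch radius r_p = m·N/2 = 2.814·35/2 = 49.245000
base radius r_b = r_p·cos α = 49.245000·cos 15.753° = 47.395408
roll angle φ = 15.913° = 0.27773424 rad
x = r_b·(cos φ + φ·sin φ) = 49.188262
y = r_b·(sin φ − φ·cos φ) = 0.335853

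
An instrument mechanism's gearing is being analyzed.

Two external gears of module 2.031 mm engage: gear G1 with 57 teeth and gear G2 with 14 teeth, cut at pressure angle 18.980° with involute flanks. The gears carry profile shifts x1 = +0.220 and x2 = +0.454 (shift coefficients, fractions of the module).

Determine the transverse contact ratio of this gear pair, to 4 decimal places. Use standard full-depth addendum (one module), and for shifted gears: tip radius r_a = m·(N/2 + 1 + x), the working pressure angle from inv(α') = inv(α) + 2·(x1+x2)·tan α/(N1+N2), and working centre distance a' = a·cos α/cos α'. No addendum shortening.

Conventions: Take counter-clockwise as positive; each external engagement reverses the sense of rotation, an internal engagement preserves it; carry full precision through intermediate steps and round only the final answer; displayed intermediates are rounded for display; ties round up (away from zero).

class = single-mesh tooth geometry [involute pair 57T × 14T, m = 2.031]
base radii: r_b1 = 54.736499, r_b2 = 13.444052
tip radii: r_a1 = 60.361320, r_a2 = 17.170074
inv(α') = inv(18.980°) + 2·(+0.220+0.454)·tan α/(57+14) = 0.01920368  ⇒  α' = 21.69703°
a' = a·cos α / cos α' = 72.1005·cos 18.980°/cos 21.69703° = 73.379352
action lengths: √(r_a1²−r_b1²) = 25.444147, √(r_a2²−r_b2²) = 10.680304
base pitch p_b = π·m·cos α = 6.033677
CR = (25.444147 + 10.680304 − 73.379352·sin 21.69703°)/6.033677 = 1.490999
contact ratio ≈ 1.4910

1.4910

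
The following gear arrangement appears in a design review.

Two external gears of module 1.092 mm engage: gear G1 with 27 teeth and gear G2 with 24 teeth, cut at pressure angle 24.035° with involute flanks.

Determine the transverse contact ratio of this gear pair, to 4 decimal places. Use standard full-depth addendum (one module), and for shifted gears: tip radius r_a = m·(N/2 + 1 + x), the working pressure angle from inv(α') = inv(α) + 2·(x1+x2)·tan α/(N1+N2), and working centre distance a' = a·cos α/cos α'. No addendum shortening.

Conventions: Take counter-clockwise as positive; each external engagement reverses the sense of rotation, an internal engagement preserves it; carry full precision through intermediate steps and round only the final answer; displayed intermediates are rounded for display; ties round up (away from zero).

1.4767

topology: single-mesh involute geometry — m = 1.092, 27T/24T pair
base radii: r_b1 = 13.463822, r_b2 = 11.967842
tip radii: r_a1 = 15.834000, r_a2 = 14.196000
no profile shift: α' = α, a' = a
action lengths: √(r_a1²−r_b1²) = 8.333130, √(r_a2²−r_b2²) = 7.635259
base pitch p_b = π·m·cos α = 3.133174
CR = (8.333130 + 7.635259 − 27.846000·sin 24.03500°)/3.133174 = 1.476734
contact ratio ≈ 1.4767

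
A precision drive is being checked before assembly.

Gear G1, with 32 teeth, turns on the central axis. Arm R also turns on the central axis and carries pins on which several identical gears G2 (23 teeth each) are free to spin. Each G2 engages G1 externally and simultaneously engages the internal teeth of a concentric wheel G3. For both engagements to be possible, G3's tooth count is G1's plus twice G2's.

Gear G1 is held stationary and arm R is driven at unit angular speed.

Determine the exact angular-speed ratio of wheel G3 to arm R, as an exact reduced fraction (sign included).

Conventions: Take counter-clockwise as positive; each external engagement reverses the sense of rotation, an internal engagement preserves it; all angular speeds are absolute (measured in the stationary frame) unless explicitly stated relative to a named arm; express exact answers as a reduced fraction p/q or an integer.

55/39

recognized (axles ride arm R): planetary set, 32/23/78 teeth
ring teeth: 32 + 2·23 = 78
32(ω_sun−ω_arm) = −78(ω_ring−ω_arm),  ω_sun = 0, ω_arm = 1
ω_ring = 1 − (32/78)(0−1) = 55/39
ω_out/ω_in = 55/39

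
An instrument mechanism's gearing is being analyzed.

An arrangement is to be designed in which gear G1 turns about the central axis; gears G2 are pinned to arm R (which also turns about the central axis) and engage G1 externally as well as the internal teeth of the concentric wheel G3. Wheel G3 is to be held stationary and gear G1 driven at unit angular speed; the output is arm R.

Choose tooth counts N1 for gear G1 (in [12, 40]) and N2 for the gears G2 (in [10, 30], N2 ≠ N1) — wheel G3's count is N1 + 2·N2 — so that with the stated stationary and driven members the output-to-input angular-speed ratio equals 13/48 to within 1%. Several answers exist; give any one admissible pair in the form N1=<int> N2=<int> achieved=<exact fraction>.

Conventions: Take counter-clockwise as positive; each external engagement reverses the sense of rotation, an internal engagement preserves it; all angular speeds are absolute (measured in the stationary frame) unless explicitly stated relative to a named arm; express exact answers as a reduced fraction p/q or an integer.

class = planetary set [ratio 13/48 wanted; Willis about the carrier]
Willis with ω_ring = 0: ω_arm/ω_sun = N1/(N1+N3); set equal to 13/48  ⇒  N3/N1 = 1/(13/48) − 1 = 35/13
N3 = N1 + 2·N2  ⇒  N2/N1 = (N3/N1 − 1)/2 = (35/13 − 1)/2 = 11/13
smallest multiple with N1 ≥ 12 and N2 ≥ 10: k = 1  ⇒  N1 = 1·13 = 13, N2 = 1·11 = 11 (N1 ≤ 40, N2 ≤ 30, N2 ≠ N1 ✓), N3 = 13 + 2·11 = 35
check: N1/(N1+N3) with N1 = 13, N3 = 35 gives 13/48; |achieved − target| = 0 ≤ 13/4800 ✓

N1=13 N2=11 achieved=13/48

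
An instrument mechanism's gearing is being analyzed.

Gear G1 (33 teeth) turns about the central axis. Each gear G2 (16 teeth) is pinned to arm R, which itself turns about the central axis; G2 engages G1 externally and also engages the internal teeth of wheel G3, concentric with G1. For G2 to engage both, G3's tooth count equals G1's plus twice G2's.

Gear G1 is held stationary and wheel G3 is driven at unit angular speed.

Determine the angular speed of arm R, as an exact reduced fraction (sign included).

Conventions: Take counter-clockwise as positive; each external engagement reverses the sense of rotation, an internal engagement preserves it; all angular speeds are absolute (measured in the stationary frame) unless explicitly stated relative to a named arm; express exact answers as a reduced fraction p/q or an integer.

recognized (axles ride arm R): planetary set, 33/16/65 teeth
ring teeth: 33 + 2·16 = 65
33(ω_sun−ω_arm) = −65(ω_ring−ω_arm),  ω_sun = 0, ω_ring = 1
33(0−ω_arm) = −65(1−ω_arm)  ⇒  98·ω_arm = 65  ⇒  ω_arm = 65/98
exact speed ratio = 65/98

65/98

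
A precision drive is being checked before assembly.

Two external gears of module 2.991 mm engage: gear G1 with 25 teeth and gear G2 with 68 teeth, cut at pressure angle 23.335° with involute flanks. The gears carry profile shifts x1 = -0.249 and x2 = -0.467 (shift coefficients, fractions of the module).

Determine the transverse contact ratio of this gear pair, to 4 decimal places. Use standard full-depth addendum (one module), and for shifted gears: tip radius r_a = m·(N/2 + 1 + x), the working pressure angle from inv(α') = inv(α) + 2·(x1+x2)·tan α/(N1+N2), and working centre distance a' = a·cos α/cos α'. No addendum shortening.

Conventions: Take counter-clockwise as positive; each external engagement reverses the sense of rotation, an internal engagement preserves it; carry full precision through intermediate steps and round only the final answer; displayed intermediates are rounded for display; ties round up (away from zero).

1.7161

class = single-mesh tooth geometry [involute pair 25T × 68T, m = 2.991]
base radii: r_b1 = 34.329374, r_b2 = 93.375897
tip radii: r_a1 = 39.633741, r_a2 = 103.288203
inv(α') = inv(23.335°) + 2·(-0.249-0.467)·tan α/(25+68) = 0.01747730  ⇒  α' = 21.05135°
a' = a·cos α / cos α' = 139.0815·cos 23.335°/cos 21.05135° = 136.837990
action lengths: √(r_a1²−r_b1²) = 19.807259, √(r_a2²−r_b2²) = 44.151950
base pitch p_b = π·m·cos α = 8.627913
CR = (19.807259 + 44.151950 − 136.837990·sin 21.05135°)/8.627913 = 1.716104
contact ratio ≈ 1.7161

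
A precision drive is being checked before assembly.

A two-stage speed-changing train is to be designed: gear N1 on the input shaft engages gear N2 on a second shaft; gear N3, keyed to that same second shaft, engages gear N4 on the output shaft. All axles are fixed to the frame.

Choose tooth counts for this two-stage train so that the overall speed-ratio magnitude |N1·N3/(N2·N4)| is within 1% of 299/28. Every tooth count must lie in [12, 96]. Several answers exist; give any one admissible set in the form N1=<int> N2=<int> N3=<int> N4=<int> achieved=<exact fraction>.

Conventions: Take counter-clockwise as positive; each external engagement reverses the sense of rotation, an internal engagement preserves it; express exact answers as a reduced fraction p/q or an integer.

topology: fixed-axis compound train — 2 stages, target 299/28
target = 299/28 in lowest terms: an exact hit needs N1·N3 = k·299 and N2·N4 = k·28 for one integer k, every count in [12, 96]; additionally prefer no 1:1 stage (N1 ≠ N2, N3 ≠ N4)
k = 1…5: no 1:1-free in-range split of k·299 and k·28 into factor pairs; take k = 6
k = 6: N1·N3 = 1794 = 23·78, N2·N4 = 168 = 12·14
achieved = 23·78/(12·14) = 299/28; |achieved − target| = 0 ≤ 299/2800 ✓

N1=23 N2=12 N3=78 N4=14 achieved=299/28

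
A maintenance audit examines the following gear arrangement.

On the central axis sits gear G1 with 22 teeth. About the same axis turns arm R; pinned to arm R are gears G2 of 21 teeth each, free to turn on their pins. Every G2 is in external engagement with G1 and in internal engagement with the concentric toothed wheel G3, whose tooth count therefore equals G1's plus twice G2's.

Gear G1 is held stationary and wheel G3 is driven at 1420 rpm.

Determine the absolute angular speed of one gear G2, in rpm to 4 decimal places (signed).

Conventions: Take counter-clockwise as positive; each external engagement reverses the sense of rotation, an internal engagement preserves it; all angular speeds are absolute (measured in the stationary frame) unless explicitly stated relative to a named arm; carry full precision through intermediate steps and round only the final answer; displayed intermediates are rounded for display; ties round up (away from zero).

+2163.8095 rpm

planetary set (22T centre, 21T on arm, 64T internal) — Willis relation
normalise by the input: solve with ω_ring = 1, then scale by 1420 rpm
ring teeth: 22 + 2·21 = 64
22(ω_sun−ω_arm) = −64(ω_ring−ω_arm),  ω_sun = 0, ω_ring = 1
22(0−ω_arm) = −64(1−ω_arm)  ⇒  86·ω_arm = 64  ⇒  ω_arm = 32/43
sun–planet mesh: 22·(0−32/43) = −21·(ω_p−ω_arm)  ⇒  ω_p−ω_arm = 704/903
ω_p = 32/43 + 704/903 = 32/21
scale: ω_p = 32/21 × 1420 rpm = +2163.8095 rpm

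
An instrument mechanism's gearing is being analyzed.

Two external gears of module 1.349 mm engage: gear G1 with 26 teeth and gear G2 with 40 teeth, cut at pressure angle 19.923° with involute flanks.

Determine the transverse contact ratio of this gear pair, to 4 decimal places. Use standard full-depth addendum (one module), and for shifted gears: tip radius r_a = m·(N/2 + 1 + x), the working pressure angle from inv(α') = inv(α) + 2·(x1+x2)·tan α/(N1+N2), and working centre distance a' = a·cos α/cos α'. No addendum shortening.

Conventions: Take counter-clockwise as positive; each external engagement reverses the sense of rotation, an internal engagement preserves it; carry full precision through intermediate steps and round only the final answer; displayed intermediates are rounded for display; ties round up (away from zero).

1.6707

recognized (one external pair, fixed centres): single-mesh tooth geometry, m = 1.349, N1 = 26, N2 = 40
base radii: r_b1 = 16.487435, r_b2 = 25.365285
tip radii: r_a1 = 18.886000, r_a2 = 28.329000
no profile shift: α' = α, a' = a
action lengths: √(r_a1²−r_b1²) = 9.211160, √(r_a2²−r_b2²) = 12.614854
base pitch p_b = π·m·cos α = 3.984370
CR = (9.211160 + 12.614854 − 44.517000·sin 19.92300°)/3.984370 = 1.670662
contact ratio ≈ 1.6707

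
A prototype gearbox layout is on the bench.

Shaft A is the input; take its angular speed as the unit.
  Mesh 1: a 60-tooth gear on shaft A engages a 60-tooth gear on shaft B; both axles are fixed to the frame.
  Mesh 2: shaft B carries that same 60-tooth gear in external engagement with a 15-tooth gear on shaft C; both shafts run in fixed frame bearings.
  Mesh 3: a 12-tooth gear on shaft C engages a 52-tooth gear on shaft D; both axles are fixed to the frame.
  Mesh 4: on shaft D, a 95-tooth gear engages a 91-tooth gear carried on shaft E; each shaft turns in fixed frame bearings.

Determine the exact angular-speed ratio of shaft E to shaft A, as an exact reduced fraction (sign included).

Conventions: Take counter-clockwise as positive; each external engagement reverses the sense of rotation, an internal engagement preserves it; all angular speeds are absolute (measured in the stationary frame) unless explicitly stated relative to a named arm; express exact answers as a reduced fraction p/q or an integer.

1140/1183

class = fixed-axis compound train [4 meshes; 4 ratios multiply, 4 sense flips]
mesh 1 [60T→60T]: running ratio 1, sense −
mesh 2 [60T→15T]: running ratio 4, sense +
mesh 3 [12T→52T]: running ratio 12/13, sense −
mesh 4 [95T→91T]: running ratio 1140/1183, sense +
ω_out/ω_in = 1140/1183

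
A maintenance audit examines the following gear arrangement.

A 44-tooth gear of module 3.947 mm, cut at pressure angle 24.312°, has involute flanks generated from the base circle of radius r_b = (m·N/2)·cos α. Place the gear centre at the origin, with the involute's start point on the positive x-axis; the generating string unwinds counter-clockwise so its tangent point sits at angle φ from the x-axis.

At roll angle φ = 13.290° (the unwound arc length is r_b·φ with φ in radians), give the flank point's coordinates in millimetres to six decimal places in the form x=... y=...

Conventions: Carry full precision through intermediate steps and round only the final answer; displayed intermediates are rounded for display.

x=81.233554 y=0.327421

recognized (one wheel, involute flank): single-mesh tooth geometry, m = 3.947, N = 44
pitch radius r_p = m·N/2 = 3.947·44/2 = 86.834000
base radius r_b = r_p·cos α = 86.834000·cos 24.312° = 79.133306
roll angle φ = 13.290° = 0.23195426 rad
x = r_b·(cos φ + φ·sin φ) = 81.233554
y = r_b·(sin φ − φ·cos φ) = 0.327421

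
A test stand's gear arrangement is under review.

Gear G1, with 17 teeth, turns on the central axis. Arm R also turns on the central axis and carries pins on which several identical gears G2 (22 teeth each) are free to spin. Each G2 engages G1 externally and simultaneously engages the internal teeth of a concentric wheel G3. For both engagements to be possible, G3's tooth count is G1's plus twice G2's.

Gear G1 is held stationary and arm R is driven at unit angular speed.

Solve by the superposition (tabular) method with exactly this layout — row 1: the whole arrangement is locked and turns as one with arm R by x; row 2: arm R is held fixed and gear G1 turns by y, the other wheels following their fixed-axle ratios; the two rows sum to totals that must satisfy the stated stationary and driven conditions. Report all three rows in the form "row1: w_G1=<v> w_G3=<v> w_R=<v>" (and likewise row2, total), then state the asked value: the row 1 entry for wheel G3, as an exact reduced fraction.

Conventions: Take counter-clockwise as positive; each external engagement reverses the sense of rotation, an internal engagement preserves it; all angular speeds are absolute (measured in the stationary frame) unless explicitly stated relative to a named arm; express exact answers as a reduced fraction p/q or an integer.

planetary set (17T centre, 22T on arm, 61T internal) — Willis relation
row 1 — lock + rotate with arm: ω_sun = ω_ring = ω_arm = x
row 2 (arm held, sun turns y): ω_ring = −(17/61)·y, ω_arm = 0
boundary: total ω_sun = x + y = 0 and total ω_arm = x = 1  ⇒  y = -1, x = 1
row 2 ring = −(17/61)·(-1) = 17/61
totals (row 1 + row 2): sun 1 + (-1) = 0, ring 1 + 17/61 = 78/61, arm 1 + 0 = 1
asked cell (row1, ring) = 1

row1: w_G1=1 w_G3=1 w_R=1
row2: w_G1=-1 w_G3=17/61 w_R=0
total: w_G1=0 w_G3=78/61 w_R=1
asked value: 1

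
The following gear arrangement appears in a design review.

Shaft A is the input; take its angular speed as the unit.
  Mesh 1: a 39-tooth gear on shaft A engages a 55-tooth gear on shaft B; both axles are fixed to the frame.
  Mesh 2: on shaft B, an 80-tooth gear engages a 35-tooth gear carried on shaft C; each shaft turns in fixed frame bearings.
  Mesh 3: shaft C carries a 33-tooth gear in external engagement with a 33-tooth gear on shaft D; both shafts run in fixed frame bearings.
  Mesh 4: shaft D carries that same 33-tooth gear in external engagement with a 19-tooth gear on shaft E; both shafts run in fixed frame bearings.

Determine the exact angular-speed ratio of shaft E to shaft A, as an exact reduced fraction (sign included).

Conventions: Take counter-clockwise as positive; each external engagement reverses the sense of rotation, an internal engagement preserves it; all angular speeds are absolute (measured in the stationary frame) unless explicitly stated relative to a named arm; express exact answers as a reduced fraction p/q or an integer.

1872/665

class = fixed-axis compound train [4 meshes; 4 ratios multiply, 4 sense flips]
mesh 1 [39T→55T]: running ratio 39/55, sense −
mesh 2 [80T→35T]: running ratio 624/385, sense +
mesh 3 [33T→33T]: running ratio 624/385, sense −
mesh 4 [33T→19T]: running ratio 1872/665, sense +
ω_out/ω_in = 1872/665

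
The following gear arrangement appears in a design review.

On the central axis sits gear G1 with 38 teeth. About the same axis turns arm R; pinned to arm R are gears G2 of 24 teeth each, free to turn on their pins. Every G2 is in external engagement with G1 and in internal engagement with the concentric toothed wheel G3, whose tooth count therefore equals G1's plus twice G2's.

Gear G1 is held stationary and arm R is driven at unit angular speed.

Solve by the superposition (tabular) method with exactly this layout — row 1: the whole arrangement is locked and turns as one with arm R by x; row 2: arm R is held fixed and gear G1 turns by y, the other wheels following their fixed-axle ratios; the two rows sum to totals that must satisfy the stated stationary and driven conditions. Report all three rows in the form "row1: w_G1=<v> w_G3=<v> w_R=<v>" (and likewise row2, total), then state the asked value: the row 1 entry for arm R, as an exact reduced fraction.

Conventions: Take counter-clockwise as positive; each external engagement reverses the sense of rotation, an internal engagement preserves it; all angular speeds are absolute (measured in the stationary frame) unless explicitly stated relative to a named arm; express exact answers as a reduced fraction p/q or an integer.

class = planetary set [G3 = 38+2·24 = 86; Willis about the carrier]
row 1 (train locked, turned with arm): all members turn x
row 2 (arm held, sun turns y): ω_ring = −(38/86)·y, ω_arm = 0
boundary: total ω_sun = x + y = 0 and total ω_arm = x = 1  ⇒  y = -1, x = 1
row 2 ring = −(38/86)·(-1) = 19/43
totals (row 1 + row 2): sun 1 + (-1) = 0, ring 1 + 19/43 = 62/43, arm 1 + 0 = 1
asked cell (row1, arm) = 1

row1: w_G1=1 w_G3=1 w_R=1
row2: w_G1=-1 w_G3=19/43 w_R=0
total: w_G1=0 w_G3=62/43 w_R=1
asked value: 1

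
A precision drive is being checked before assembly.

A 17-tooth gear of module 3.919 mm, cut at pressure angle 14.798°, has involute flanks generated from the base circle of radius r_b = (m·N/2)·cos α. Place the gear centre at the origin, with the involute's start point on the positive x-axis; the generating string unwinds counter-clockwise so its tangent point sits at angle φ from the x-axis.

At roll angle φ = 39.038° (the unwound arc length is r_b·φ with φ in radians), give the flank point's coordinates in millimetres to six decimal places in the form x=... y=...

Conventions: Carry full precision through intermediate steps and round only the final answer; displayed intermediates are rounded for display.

class = single-mesh tooth geometry [base-circle involute, m = 3.919, 17T]
pitch radius r_p = m·N/2 = 3.919·17/2 = 33.311500
base radius r_b = r_p·cos α = 33.311500·cos 14.798° = 32.206634
roll angle φ = 39.038° = 0.68134163 rad
x = r_b·(cos φ + φ·sin φ) = 38.836746
y = r_b·(sin φ − φ·cos φ) = 3.240576

x=38.836746 y=3.240576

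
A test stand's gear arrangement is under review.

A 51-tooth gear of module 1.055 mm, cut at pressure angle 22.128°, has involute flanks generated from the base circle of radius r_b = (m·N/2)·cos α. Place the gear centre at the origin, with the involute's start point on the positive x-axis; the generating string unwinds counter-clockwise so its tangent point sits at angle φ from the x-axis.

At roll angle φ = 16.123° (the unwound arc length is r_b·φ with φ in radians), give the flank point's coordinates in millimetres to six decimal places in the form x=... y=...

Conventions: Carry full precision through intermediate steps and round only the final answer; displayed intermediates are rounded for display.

x=25.888232 y=0.183641

recognized (one wheel, involute flank): single-mesh tooth geometry, m = 1.055, N = 51
pitch radius r_p = m·N/2 = 1.055·51/2 = 26.902500
base radius r_b = r_p·cos α = 26.902500·cos 22.128° = 24.920987
roll angle φ = 16.123° = 0.28139944 rad
x = r_b·(cos φ + φ·sin φ) = 25.888232
y = r_b·(sin φ − φ·cos φ) = 0.183641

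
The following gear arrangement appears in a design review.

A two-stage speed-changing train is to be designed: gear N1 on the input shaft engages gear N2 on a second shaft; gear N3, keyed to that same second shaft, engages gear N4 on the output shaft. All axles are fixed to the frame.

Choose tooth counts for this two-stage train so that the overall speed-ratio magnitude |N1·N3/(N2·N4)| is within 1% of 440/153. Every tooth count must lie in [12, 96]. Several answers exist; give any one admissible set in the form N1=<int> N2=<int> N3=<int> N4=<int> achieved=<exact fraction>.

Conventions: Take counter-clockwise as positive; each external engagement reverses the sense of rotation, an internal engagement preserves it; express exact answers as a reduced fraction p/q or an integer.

N1=16 N2=17 N3=55 N4=18 achieved=440/153

topology: fixed-axis compound train — 2 stages, target 440/153
target = 440/153 in lowest terms: an exact hit needs N1·N3 = k·440 and N2·N4 = k·153 for one integer k, every count in [12, 96]; additionally prefer no 1:1 stage (N1 ≠ N2, N3 ≠ N4)
k = 1: no 1:1-free in-range split of k·440 and k·153 into factor pairs; take k = 2
k = 2: N1·N3 = 880 = 16·55, N2·N4 = 306 = 17·18
achieved = 16·55/(17·18) = 440/153; |achieved − target| = 0 ≤ 22/765 ✓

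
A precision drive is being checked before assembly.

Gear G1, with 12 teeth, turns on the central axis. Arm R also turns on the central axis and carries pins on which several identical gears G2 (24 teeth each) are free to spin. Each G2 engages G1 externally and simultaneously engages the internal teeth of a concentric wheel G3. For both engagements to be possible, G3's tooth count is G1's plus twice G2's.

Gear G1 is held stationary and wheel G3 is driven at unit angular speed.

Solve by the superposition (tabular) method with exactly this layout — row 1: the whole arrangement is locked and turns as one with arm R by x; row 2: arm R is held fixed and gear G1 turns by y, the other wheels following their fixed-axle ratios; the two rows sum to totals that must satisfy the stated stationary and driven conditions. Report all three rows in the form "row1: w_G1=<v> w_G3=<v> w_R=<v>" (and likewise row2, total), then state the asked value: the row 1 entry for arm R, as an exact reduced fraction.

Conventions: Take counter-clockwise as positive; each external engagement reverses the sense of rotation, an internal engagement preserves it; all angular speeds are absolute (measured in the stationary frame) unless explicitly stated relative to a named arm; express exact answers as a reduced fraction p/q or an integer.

row1: w_G1=5/6 w_G3=5/6 w_R=5/6
row2: w_G1=-5/6 w_G3=1/6 w_R=0
total: w_G1=0 w_G3=1 w_R=5/6
asked value: 5/6

recognized (axles ride arm R): planetary set, 12/24/60 teeth
row 1 (train locked, turned with arm): all members turn x
superposition row 2 [arm held]: sun y, ring −(12/60)·y, arm 0
boundary: total ω_sun = x + y = 0 and total ω_ring = x − (12/60)·y = 1  ⇒  y = -5/6, x = 5/6
row 2 ring = −(12/60)·(-5/6) = 1/6
totals (row 1 + row 2): sun 5/6 + (-5/6) = 0, ring 5/6 + 1/6 = 1, arm 5/6 + 0 = 5/6
asked cell (row1, arm) = 5/6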